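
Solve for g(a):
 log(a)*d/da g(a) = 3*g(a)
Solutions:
 g(a) = C1*exp(3*li(a))


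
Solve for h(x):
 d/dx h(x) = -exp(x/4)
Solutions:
 h(x) = C1 - 4*exp(x/4)


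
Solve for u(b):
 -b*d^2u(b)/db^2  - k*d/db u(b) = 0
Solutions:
 u(b) = C1 + b^(1 - re(k))*(C2*sin(log(b)*Abs(im(k))) + C3*cos(log(b)*im(k)))


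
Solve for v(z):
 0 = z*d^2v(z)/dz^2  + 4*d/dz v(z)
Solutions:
 v(z) = C1 + C2/z^3


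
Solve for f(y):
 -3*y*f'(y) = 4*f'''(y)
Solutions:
 f(y) = C1 + Integral(C2*airyai(-6^(1/3)*y/2) + C3*airybi(-6^(1/3)*y/2), y)


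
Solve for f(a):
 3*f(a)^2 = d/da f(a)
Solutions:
 f(a) = -1/(C1 + 3*a)


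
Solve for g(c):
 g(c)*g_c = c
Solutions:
 g(c) = -sqrt(C1 + c^2)
 g(c) = sqrt(C1 + c^2)


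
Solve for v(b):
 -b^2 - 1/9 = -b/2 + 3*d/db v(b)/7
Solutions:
 v(b) = C1 - 7*b^3/9 + 7*b^2/12 - 7*b/27


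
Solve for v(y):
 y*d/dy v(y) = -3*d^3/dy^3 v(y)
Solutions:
 v(y) = C1 + Integral(C2*airyai(-3^(2/3)*y/3) + C3*airybi(-3^(2/3)*y/3), y)


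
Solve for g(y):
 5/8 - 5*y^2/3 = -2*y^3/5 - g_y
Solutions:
 g(y) = C1 - y^4/10 + 5*y^3/9 - 5*y/8


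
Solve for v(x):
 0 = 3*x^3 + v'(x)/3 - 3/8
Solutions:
 v(x) = C1 - 9*x^4/4 + 9*x/8


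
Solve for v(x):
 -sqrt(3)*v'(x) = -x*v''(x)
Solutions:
 v(x) = C1 + C2*x^(1 + sqrt(3))


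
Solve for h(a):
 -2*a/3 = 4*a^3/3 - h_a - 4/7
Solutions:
 h(a) = C1 + a^4/3 + a^2/3 - 4*a/7


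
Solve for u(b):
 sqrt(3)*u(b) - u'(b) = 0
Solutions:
 u(b) = C1*exp(sqrt(3)*b)


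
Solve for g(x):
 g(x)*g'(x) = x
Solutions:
 g(x) = -sqrt(C1 + x^2)
 g(x) = sqrt(C1 + x^2)


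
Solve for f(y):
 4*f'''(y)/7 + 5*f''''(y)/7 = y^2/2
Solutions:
 f(y) = C1 + C2*y + C3*y^2 + C4*exp(-4*y/5) + 7*y^5/480 - 35*y^4/384 + 175*y^3/384


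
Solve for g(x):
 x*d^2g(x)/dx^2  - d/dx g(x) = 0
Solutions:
 g(x) = C1 + C2*x^2


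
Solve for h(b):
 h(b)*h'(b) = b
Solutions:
 h(b) = -sqrt(C1 + b^2)
 h(b) = sqrt(C1 + b^2)


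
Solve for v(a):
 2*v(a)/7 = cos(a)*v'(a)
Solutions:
 v(a) = C1*(sin(a) + 1)^(1/7)/(sin(a) - 1)^(1/7)


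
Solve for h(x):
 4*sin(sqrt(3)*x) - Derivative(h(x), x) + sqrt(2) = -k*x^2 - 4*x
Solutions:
 h(x) = C1 + k*x^3/3 + 2*x^2 + sqrt(2)*x - 4*sqrt(3)*cos(sqrt(3)*x)/3


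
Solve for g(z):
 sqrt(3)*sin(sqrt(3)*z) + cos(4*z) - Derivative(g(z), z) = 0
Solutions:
 g(z) = C1 + sin(4*z)/4 - cos(sqrt(3)*z)


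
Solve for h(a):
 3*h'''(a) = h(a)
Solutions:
 h(a) = C3*exp(3^(2/3)*a/3) + (C1*sin(3^(1/6)*a/2) + C2*cos(3^(1/6)*a/2))*exp(-3^(2/3)*a/6)


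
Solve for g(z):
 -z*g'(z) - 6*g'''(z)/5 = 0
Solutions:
 g(z) = C1 + Integral(C2*airyai(-5^(1/3)*6^(2/3)*z/6) + C3*airybi(-5^(1/3)*6^(2/3)*z/6), z)


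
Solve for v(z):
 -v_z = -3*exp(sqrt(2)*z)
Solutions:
 v(z) = C1 + 3*sqrt(2)*exp(sqrt(2)*z)/2


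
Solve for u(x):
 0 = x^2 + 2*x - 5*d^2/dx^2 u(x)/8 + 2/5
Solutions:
 u(x) = C1 + C2*x + 2*x^4/15 + 8*x^3/15 + 8*x^2/25


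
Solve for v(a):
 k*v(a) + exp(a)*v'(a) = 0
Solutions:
 v(a) = C1*exp(k*exp(-a))


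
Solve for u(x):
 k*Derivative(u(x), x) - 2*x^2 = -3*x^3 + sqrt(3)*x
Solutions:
 u(x) = C1 - 3*x^4/(4*k) + 2*x^3/(3*k) + sqrt(3)*x^2/(2*k)


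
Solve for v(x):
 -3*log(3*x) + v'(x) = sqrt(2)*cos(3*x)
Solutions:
 v(x) = C1 + 3*x*log(x) - 3*x + 3*x*log(3) + sqrt(2)*sin(3*x)/3


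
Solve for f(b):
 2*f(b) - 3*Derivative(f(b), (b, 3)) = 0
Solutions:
 f(b) = C3*exp(2^(1/3)*3^(2/3)*b/3) + (C1*sin(2^(1/3)*3^(1/6)*b/2) + C2*cos(2^(1/3)*3^(1/6)*b/2))*exp(-2^(1/3)*3^(2/3)*b/6)


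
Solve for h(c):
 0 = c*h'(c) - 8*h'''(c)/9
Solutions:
 h(c) = C1 + Integral(C2*airyai(3^(2/3)*c/2) + C3*airybi(3^(2/3)*c/2), c)


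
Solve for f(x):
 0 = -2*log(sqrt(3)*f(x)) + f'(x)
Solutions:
 -Integral(1/(2*log(_y) + log(3)), (_y, f(x))) = C1 - x


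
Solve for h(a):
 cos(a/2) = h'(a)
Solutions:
 h(a) = C1 + 2*sin(a/2)


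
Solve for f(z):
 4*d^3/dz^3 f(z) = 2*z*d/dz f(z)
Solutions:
 f(z) = C1 + Integral(C2*airyai(2^(2/3)*z/2) + C3*airybi(2^(2/3)*z/2), z)


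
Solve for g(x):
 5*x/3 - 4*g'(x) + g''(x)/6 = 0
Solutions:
 g(x) = C1 + C2*exp(24*x) + 5*x^2/24 + 5*x/288


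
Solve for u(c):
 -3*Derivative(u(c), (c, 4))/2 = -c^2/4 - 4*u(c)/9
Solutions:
 u(c) = C1*exp(-2^(3/4)*3^(1/4)*c/3) + C2*exp(2^(3/4)*3^(1/4)*c/3) + C3*sin(2^(3/4)*3^(1/4)*c/3) + C4*cos(2^(3/4)*3^(1/4)*c/3) - 9*c^2/16


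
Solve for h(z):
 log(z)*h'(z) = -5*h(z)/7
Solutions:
 h(z) = C1*exp(-5*li(z)/7)


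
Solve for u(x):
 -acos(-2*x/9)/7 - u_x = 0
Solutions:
 u(x) = C1 - x*acos(-2*x/9)/7 - sqrt(81 - 4*x^2)/14


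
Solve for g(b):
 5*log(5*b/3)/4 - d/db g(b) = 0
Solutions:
 g(b) = C1 + 5*b*log(b)/4 - 5*b*log(3)/4 - 5*b/4 + 5*b*log(5)/4


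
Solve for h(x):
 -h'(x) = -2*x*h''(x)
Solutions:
 h(x) = C1 + C2*x^(3/2)


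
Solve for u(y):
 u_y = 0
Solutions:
 u(y) = C1


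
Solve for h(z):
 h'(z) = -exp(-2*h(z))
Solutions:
 h(z) = log(-sqrt(C1 - 2*z))
 h(z) = log(C1 - 2*z)/2


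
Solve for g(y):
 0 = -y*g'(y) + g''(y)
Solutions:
 g(y) = C1 + C2*erfi(sqrt(2)*y/2)


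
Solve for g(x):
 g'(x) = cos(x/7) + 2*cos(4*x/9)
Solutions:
 g(x) = C1 + 7*sin(x/7) + 9*sin(4*x/9)/2


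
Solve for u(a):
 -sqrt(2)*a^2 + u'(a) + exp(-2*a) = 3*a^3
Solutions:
 u(a) = C1 + 3*a^4/4 + sqrt(2)*a^3/3 + exp(-2*a)/2


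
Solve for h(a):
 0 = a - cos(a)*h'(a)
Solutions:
 h(a) = C1 + Integral(a/cos(a), a)


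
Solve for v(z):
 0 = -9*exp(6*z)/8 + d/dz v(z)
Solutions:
 v(z) = C1 + 3*exp(6*z)/16


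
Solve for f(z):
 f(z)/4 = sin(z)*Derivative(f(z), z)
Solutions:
 f(z) = C1*(cos(z) - 1)^(1/8)/(cos(z) + 1)^(1/8)


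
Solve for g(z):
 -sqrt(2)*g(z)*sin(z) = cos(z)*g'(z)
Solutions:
 g(z) = C1*cos(z)^(sqrt(2))


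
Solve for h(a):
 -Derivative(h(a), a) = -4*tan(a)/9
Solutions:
 h(a) = C1 - 4*log(cos(a))/9


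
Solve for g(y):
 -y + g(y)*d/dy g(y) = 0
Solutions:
 g(y) = -sqrt(C1 + y^2)
 g(y) = sqrt(C1 + y^2)


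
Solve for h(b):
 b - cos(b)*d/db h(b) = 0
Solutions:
 h(b) = C1 + Integral(b/cos(b), b)


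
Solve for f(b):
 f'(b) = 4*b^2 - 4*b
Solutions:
 f(b) = C1 + 4*b^3/3 - 2*b^2


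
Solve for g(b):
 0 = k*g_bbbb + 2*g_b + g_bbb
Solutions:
 g(b) = C1 + C2*exp(-b*((sqrt(((27 + k^(-2))^2 - 1/k^4)/k^2) + 27/k + k^(-3))^(1/3) + 1/k + 1/(k^2*(sqrt(((27 + k^(-2))^2 - 1/k^4)/k^2) + 27/k + k^(-3))^(1/3)))/3) + C3*exp(b*((sqrt(((27 + k^(-2))^2 - 1/k^4)/k^2) + 27/k + k^(-3))^(1/3) - sqrt(3)*I*(sqrt(((27 + k^(-2))^2 - 1/k^4)/k^2) + 27/k + k^(-3))^(1/3) - 2/k - 4/(k^2*(-1 + sqrt(3)*I)*(sqrt(((27 + k^(-2))^2 - 1/k^4)/k^2) + 27/k + k^(-3))^(1/3)))/6) + C4*exp(b*((sqrt(((27 + k^(-2))^2 - 1/k^4)/k^2) + 27/k + k^(-3))^(1/3) + sqrt(3)*I*(sqrt(((27 + k^(-2))^2 - 1/k^4)/k^2) + 27/k + k^(-3))^(1/3) - 2/k + 4/(k^2*(1 + sqrt(3)*I)*(sqrt(((27 + k^(-2))^2 - 1/k^4)/k^2) + 27/k + k^(-3))^(1/3)))/6)


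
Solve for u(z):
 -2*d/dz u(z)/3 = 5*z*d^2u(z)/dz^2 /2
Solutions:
 u(z) = C1 + C2*z^(11/15)


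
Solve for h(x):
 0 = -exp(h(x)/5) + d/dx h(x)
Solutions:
 h(x) = 5*log(-1/(C1 + x)) + 5*log(5)


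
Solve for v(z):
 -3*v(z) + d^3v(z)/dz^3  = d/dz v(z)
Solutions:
 v(z) = C1*exp(-z*(2*18^(1/3)/(sqrt(717) + 27)^(1/3) + 12^(1/3)*(sqrt(717) + 27)^(1/3))/12)*sin(2^(1/3)*3^(1/6)*z*(-2^(1/3)*3^(2/3)*(sqrt(717) + 27)^(1/3) + 6/(sqrt(717) + 27)^(1/3))/12) + C2*exp(-z*(2*18^(1/3)/(sqrt(717) + 27)^(1/3) + 12^(1/3)*(sqrt(717) + 27)^(1/3))/12)*cos(2^(1/3)*3^(1/6)*z*(-2^(1/3)*3^(2/3)*(sqrt(717) + 27)^(1/3) + 6/(sqrt(717) + 27)^(1/3))/12) + C3*exp(z*(2*18^(1/3)/(sqrt(717) + 27)^(1/3) + 12^(1/3)*(sqrt(717) + 27)^(1/3))/6)


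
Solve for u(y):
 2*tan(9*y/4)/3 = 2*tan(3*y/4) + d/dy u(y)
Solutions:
 u(y) = C1 + 8*log(cos(3*y/4))/3 - 8*log(cos(9*y/4))/27


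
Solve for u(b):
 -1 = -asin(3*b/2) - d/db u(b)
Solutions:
 u(b) = C1 - b*asin(3*b/2) + b - sqrt(4 - 9*b^2)/3


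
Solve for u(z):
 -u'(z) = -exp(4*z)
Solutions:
 u(z) = C1 + exp(4*z)/4


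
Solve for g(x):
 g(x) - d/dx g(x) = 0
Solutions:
 g(x) = C1*exp(x)


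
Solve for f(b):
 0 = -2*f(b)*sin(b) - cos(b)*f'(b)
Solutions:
 f(b) = C1*cos(b)^2


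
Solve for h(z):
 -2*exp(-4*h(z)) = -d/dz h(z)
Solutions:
 h(z) = log(-I*(C1 + 8*z)^(1/4))
 h(z) = log(I*(C1 + 8*z)^(1/4))
 h(z) = log(-(C1 + 8*z)^(1/4))
 h(z) = log(C1 + 8*z)/4


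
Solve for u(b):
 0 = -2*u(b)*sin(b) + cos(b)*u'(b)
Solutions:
 u(b) = C1/cos(b)^2


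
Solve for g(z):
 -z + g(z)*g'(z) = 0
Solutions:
 g(z) = -sqrt(C1 + z^2)
 g(z) = sqrt(C1 + z^2)


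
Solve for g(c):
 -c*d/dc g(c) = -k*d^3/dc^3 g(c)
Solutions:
 g(c) = C1 + Integral(C2*airyai(c*(1/k)^(1/3)) + C3*airybi(c*(1/k)^(1/3)), c)


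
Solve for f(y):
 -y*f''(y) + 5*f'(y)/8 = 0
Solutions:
 f(y) = C1 + C2*y^(13/8)


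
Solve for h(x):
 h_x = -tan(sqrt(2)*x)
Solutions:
 h(x) = C1 + sqrt(2)*log(cos(sqrt(2)*x))/2


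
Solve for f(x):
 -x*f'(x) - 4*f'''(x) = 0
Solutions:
 f(x) = C1 + Integral(C2*airyai(-2^(1/3)*x/2) + C3*airybi(-2^(1/3)*x/2), x)


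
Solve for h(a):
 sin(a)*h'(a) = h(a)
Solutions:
 h(a) = C1*sqrt(cos(a) - 1)/sqrt(cos(a) + 1)


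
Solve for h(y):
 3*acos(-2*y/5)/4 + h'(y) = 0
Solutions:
 h(y) = C1 - 3*y*acos(-2*y/5)/4 - 3*sqrt(25 - 4*y^2)/8


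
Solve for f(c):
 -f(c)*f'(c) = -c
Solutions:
 f(c) = -sqrt(C1 + c^2)
 f(c) = sqrt(C1 + c^2)


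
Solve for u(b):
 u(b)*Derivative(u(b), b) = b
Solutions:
 u(b) = -sqrt(C1 + b^2)
 u(b) = sqrt(C1 + b^2)


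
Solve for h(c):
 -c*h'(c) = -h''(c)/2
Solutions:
 h(c) = C1 + C2*erfi(c)


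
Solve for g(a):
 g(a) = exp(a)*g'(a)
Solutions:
 g(a) = C1*exp(-exp(-a))


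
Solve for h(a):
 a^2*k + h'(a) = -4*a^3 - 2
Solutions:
 h(a) = C1 - a^4 - a^3*k/3 - 2*a


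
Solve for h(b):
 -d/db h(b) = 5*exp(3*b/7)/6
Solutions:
 h(b) = C1 - 35*exp(3*b/7)/18


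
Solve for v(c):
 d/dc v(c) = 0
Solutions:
 v(c) = C1


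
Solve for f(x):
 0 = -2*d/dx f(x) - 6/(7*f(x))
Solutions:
 f(x) = -sqrt(C1 - 42*x)/7
 f(x) = sqrt(C1 - 42*x)/7


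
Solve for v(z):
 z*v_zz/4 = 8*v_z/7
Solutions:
 v(z) = C1 + C2*z^(39/7)


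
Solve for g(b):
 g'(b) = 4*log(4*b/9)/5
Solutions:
 g(b) = C1 + 4*b*log(b)/5 - 8*b*log(3)/5 - 4*b/5 + 8*b*log(2)/5


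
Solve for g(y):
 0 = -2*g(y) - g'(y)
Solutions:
 g(y) = C1*exp(-2*y)


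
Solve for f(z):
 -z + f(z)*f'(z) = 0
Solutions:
 f(z) = -sqrt(C1 + z^2)
 f(z) = sqrt(C1 + z^2)


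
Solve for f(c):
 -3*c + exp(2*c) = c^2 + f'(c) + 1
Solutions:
 f(c) = C1 - c^3/3 - 3*c^2/2 - c + exp(2*c)/2


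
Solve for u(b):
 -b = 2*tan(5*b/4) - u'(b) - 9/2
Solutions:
 u(b) = C1 + b^2/2 - 9*b/2 - 8*log(cos(5*b/4))/5


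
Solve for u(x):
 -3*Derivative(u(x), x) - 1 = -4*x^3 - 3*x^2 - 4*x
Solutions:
 u(x) = C1 + x^4/3 + x^3/3 + 2*x^2/3 - x/3


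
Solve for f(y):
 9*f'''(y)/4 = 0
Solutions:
 f(y) = C1 + C2*y + C3*y^2


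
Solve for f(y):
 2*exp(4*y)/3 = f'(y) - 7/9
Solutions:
 f(y) = C1 + 7*y/9 + exp(4*y)/6


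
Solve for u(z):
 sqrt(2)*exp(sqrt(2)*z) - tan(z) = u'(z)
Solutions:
 u(z) = C1 + exp(sqrt(2)*z) + log(cos(z))


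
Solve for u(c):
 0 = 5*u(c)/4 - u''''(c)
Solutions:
 u(c) = C1*exp(-sqrt(2)*5^(1/4)*c/2) + C2*exp(sqrt(2)*5^(1/4)*c/2) + C3*sin(sqrt(2)*5^(1/4)*c/2) + C4*cos(sqrt(2)*5^(1/4)*c/2)


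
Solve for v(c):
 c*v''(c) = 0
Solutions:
 v(c) = C1 + C2*c


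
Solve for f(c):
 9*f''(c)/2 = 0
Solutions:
 f(c) = C1 + C2*c


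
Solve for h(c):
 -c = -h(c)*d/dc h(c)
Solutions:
 h(c) = -sqrt(C1 + c^2)
 h(c) = sqrt(C1 + c^2)


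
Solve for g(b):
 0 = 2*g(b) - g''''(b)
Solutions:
 g(b) = C1*exp(-2^(1/4)*b) + C2*exp(2^(1/4)*b) + C3*sin(2^(1/4)*b) + C4*cos(2^(1/4)*b)


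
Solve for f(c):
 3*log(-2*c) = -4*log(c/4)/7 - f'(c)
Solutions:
 f(c) = C1 - 25*c*log(c)/7 + c*(-13*log(2)/7 + 25/7 - 3*I*pi)


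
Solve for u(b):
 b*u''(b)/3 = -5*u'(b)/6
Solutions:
 u(b) = C1 + C2/b^(3/2)


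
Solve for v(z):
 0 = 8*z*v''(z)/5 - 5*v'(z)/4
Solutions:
 v(z) = C1 + C2*z^(57/32)


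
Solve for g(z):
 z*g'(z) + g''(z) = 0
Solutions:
 g(z) = C1 + C2*erf(sqrt(2)*z/2)


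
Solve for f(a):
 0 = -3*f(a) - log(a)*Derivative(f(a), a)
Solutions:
 f(a) = C1*exp(-3*li(a))


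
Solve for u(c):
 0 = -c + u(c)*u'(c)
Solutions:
 u(c) = -sqrt(C1 + c^2)
 u(c) = sqrt(C1 + c^2)


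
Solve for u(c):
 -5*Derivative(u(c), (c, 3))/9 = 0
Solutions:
 u(c) = C1 + C2*c + C3*c^2


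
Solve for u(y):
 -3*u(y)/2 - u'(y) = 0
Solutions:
 u(y) = C1*exp(-3*y/2)


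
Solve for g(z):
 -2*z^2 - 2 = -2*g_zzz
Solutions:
 g(z) = C1 + C2*z + C3*z^2 + z^5/60 + z^3/6


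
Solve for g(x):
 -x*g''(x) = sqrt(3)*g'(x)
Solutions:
 g(x) = C1 + C2*x^(1 - sqrt(3))


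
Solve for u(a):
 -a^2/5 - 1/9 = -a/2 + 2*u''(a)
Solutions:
 u(a) = C1 + C2*a - a^4/120 + a^3/24 - a^2/36


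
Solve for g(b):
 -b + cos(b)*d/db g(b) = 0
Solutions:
 g(b) = C1 + Integral(b/cos(b), b)


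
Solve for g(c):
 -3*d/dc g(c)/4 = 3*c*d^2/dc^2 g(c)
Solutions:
 g(c) = C1 + C2*c^(3/4)


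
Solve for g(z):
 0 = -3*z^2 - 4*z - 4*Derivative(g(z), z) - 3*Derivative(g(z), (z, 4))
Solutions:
 g(z) = C1 + C4*exp(-6^(2/3)*z/3) - z^3/4 - z^2/2 + (C2*sin(2^(2/3)*3^(1/6)*z/2) + C3*cos(2^(2/3)*3^(1/6)*z/2))*exp(6^(2/3)*z/6)


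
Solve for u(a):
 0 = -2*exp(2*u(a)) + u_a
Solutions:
 u(a) = log(-sqrt(-1/(C1 + 2*a))) - log(2)/2
 u(a) = log(-1/(C1 + 2*a))/2 - log(2)/2


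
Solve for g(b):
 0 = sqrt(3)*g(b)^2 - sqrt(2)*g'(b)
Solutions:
 g(b) = -2/(C1 + sqrt(6)*b)


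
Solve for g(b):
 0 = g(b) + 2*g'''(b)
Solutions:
 g(b) = C3*exp(-2^(2/3)*b/2) + (C1*sin(2^(2/3)*sqrt(3)*b/4) + C2*cos(2^(2/3)*sqrt(3)*b/4))*exp(2^(2/3)*b/4)


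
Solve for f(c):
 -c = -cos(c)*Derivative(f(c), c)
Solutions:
 f(c) = C1 + Integral(c/cos(c), c)


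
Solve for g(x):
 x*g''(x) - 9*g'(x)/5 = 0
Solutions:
 g(x) = C1 + C2*x^(14/5)


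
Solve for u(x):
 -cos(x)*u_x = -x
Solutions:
 u(x) = C1 + Integral(x/cos(x), x)


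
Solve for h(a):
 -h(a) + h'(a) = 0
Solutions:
 h(a) = C1*exp(a)


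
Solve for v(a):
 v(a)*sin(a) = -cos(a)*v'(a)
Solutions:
 v(a) = C1*cos(a)


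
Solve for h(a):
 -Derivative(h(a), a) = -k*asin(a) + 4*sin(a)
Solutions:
 h(a) = C1 + k*(a*asin(a) + sqrt(1 - a^2)) + 4*cos(a)


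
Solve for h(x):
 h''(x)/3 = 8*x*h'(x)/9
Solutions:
 h(x) = C1 + C2*erfi(2*sqrt(3)*x/3)


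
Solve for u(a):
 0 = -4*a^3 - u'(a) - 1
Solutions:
 u(a) = C1 - a^4 - a


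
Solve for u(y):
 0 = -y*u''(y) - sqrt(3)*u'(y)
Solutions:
 u(y) = C1 + C2*y^(1 - sqrt(3))


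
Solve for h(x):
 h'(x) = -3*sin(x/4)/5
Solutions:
 h(x) = C1 + 12*cos(x/4)/5


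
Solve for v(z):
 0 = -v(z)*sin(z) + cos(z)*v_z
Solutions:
 v(z) = C1/cos(z)


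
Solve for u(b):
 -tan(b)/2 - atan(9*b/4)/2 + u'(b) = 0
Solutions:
 u(b) = C1 + b*atan(9*b/4)/2 - log(81*b^2 + 16)/9 - log(cos(b))/2


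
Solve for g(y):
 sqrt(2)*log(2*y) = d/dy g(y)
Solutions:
 g(y) = C1 + sqrt(2)*y*log(y) - sqrt(2)*y + sqrt(2)*y*log(2)


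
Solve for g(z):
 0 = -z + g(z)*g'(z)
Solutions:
 g(z) = -sqrt(C1 + z^2)
 g(z) = sqrt(C1 + z^2)


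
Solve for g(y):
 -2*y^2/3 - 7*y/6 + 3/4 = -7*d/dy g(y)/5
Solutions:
 g(y) = C1 + 10*y^3/63 + 5*y^2/12 - 15*y/28


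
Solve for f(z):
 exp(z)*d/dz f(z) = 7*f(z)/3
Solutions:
 f(z) = C1*exp(-7*exp(-z)/3)


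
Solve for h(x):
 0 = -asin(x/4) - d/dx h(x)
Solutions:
 h(x) = C1 - x*asin(x/4) - sqrt(16 - x^2)


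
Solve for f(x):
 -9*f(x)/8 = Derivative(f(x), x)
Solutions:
 f(x) = C1*exp(-9*x/8)


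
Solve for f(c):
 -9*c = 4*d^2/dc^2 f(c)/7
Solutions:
 f(c) = C1 + C2*c - 21*c^3/8


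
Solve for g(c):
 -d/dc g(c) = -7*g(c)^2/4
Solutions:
 g(c) = -4/(C1 + 7*c)


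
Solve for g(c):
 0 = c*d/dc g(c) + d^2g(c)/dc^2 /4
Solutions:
 g(c) = C1 + C2*erf(sqrt(2)*c)


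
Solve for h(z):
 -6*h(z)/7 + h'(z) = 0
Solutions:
 h(z) = C1*exp(6*z/7)


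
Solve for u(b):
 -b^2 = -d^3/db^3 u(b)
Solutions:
 u(b) = C1 + C2*b + C3*b^2 + b^5/60


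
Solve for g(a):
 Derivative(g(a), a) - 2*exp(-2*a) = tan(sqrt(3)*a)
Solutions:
 g(a) = C1 + sqrt(3)*log(tan(sqrt(3)*a)^2 + 1)/6 - exp(-2*a)


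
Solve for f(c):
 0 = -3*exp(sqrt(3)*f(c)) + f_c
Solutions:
 f(c) = sqrt(3)*(2*log(-1/(C1 + 3*c)) - log(3))/6


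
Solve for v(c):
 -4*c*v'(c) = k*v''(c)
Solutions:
 v(c) = C1 + C2*sqrt(k)*erf(sqrt(2)*c*sqrt(1/k))


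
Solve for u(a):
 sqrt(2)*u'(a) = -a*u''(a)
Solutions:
 u(a) = C1 + C2*a^(1 - sqrt(2))


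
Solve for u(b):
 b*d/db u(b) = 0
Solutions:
 u(b) = C1


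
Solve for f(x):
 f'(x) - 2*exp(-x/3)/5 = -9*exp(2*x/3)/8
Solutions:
 f(x) = C1 - 27*exp(2*x/3)/16 - 6*exp(-x/3)/5


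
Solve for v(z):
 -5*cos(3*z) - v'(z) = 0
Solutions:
 v(z) = C1 - 5*sin(3*z)/3


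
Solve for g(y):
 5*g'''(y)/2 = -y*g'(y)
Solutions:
 g(y) = C1 + Integral(C2*airyai(-2^(1/3)*5^(2/3)*y/5) + C3*airybi(-2^(1/3)*5^(2/3)*y/5), y)


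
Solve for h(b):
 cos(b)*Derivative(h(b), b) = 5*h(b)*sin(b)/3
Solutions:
 h(b) = C1/cos(b)^(5/3)


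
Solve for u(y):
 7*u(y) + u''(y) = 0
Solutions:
 u(y) = C1*sin(sqrt(7)*y) + C2*cos(sqrt(7)*y)


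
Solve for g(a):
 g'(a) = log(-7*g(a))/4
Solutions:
 -4*Integral(1/(log(-_y) + log(7)), (_y, g(a))) = C1 - a


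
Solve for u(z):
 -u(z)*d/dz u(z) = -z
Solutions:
 u(z) = -sqrt(C1 + z^2)
 u(z) = sqrt(C1 + z^2)


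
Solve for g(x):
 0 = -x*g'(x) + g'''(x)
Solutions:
 g(x) = C1 + Integral(C2*airyai(x) + C3*airybi(x), x)


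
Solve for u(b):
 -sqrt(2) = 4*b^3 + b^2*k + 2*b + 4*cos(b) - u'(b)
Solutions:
 u(b) = C1 + b^4 + b^3*k/3 + b^2 + sqrt(2)*b + 4*sin(b)


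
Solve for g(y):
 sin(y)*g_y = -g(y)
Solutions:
 g(y) = C1*sqrt(cos(y) + 1)/sqrt(cos(y) - 1)


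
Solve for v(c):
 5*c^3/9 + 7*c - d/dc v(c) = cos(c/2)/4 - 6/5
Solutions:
 v(c) = C1 + 5*c^4/36 + 7*c^2/2 + 6*c/5 - sin(c/2)/2


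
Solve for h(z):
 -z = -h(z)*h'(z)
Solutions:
 h(z) = -sqrt(C1 + z^2)
 h(z) = sqrt(C1 + z^2)


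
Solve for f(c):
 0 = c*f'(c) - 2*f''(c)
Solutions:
 f(c) = C1 + C2*erfi(c/2)


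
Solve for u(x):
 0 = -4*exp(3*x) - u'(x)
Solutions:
 u(x) = C1 - 4*exp(3*x)/3


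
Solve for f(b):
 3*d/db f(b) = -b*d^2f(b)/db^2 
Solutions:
 f(b) = C1 + C2/b^2


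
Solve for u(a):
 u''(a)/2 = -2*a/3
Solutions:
 u(a) = C1 + C2*a - 2*a^3/9


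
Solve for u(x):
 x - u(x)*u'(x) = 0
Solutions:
 u(x) = -sqrt(C1 + x^2)
 u(x) = sqrt(C1 + x^2)


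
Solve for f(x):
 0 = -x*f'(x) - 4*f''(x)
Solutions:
 f(x) = C1 + C2*erf(sqrt(2)*x/4)


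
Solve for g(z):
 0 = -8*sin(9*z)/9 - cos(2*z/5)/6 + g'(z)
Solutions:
 g(z) = C1 + 5*sin(2*z/5)/12 - 8*cos(9*z)/81


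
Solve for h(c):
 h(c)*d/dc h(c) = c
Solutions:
 h(c) = -sqrt(C1 + c^2)
 h(c) = sqrt(C1 + c^2)


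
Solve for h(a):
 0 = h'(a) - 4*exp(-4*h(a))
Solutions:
 h(a) = log(-I*(C1 + 16*a)^(1/4))
 h(a) = log(I*(C1 + 16*a)^(1/4))
 h(a) = log(-(C1 + 16*a)^(1/4))
 h(a) = log(C1 + 16*a)/4


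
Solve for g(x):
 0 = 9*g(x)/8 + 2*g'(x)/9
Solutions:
 g(x) = C1*exp(-81*x/16)


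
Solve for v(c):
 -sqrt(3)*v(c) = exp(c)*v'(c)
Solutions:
 v(c) = C1*exp(sqrt(3)*exp(-c))


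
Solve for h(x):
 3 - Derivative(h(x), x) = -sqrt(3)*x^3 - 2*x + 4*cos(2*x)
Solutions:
 h(x) = C1 + sqrt(3)*x^4/4 + x^2 + 3*x - 2*sin(2*x)


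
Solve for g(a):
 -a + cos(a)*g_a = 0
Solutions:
 g(a) = C1 + Integral(a/cos(a), a)


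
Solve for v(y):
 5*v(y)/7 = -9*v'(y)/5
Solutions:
 v(y) = C1*exp(-25*y/63)


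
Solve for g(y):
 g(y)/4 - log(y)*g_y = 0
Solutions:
 g(y) = C1*exp(li(y)/4)


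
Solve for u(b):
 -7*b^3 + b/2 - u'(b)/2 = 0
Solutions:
 u(b) = C1 - 7*b^4/2 + b^2/2


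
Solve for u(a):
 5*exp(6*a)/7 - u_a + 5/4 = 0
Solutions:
 u(a) = C1 + 5*a/4 + 5*exp(6*a)/42


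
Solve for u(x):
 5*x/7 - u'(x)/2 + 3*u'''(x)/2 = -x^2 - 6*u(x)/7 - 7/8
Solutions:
 u(x) = C1*exp(7^(1/3)*x*(7/(sqrt(2867) + 54)^(1/3) + 7^(1/3)*(sqrt(2867) + 54)^(1/3))/42)*sin(sqrt(3)*7^(1/3)*x*(-7^(1/3)*(sqrt(2867) + 54)^(1/3) + 7/(sqrt(2867) + 54)^(1/3))/42) + C2*exp(7^(1/3)*x*(7/(sqrt(2867) + 54)^(1/3) + 7^(1/3)*(sqrt(2867) + 54)^(1/3))/42)*cos(sqrt(3)*7^(1/3)*x*(-7^(1/3)*(sqrt(2867) + 54)^(1/3) + 7/(sqrt(2867) + 54)^(1/3))/42) + C3*exp(-7^(1/3)*x*(7/(sqrt(2867) + 54)^(1/3) + 7^(1/3)*(sqrt(2867) + 54)^(1/3))/21) - 7*x^2/6 - 79*x/36 - 497/216


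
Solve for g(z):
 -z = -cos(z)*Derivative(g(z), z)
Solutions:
 g(z) = C1 + Integral(z/cos(z), z)


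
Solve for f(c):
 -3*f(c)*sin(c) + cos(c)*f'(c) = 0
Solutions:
 f(c) = C1/cos(c)^3


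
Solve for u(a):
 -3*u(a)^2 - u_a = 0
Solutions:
 u(a) = 1/(C1 + 3*a)


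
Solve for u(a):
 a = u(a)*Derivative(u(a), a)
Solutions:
 u(a) = -sqrt(C1 + a^2)
 u(a) = sqrt(C1 + a^2)


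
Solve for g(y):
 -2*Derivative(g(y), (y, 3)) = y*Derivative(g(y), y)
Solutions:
 g(y) = C1 + Integral(C2*airyai(-2^(2/3)*y/2) + C3*airybi(-2^(2/3)*y/2), y)


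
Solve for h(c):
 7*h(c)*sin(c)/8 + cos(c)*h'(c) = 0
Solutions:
 h(c) = C1*cos(c)^(7/8)


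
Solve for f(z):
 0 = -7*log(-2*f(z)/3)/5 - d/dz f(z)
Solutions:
 5*Integral(1/(log(-_y) - log(3) + log(2)), (_y, f(z)))/7 = C1 - z


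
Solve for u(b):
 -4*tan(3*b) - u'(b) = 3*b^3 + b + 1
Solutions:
 u(b) = C1 - 3*b^4/4 - b^2/2 - b + 4*log(cos(3*b))/3


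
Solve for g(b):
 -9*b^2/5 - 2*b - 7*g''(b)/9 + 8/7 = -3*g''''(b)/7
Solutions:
 g(b) = C1 + C2*b + C3*exp(-7*sqrt(3)*b/9) + C4*exp(7*sqrt(3)*b/9) - 27*b^4/140 - 3*b^3/7 - 927*b^2/1715


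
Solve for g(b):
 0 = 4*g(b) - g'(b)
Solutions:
 g(b) = C1*exp(4*b)


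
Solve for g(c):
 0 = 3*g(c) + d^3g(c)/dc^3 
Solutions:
 g(c) = C3*exp(-3^(1/3)*c) + (C1*sin(3^(5/6)*c/2) + C2*cos(3^(5/6)*c/2))*exp(3^(1/3)*c/2)


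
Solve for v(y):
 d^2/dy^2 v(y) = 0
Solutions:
 v(y) = C1 + C2*y


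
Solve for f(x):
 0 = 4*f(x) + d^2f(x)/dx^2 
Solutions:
 f(x) = C1*sin(2*x) + C2*cos(2*x)


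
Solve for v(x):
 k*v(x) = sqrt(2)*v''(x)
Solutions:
 v(x) = C1*exp(-2^(3/4)*sqrt(k)*x/2) + C2*exp(2^(3/4)*sqrt(k)*x/2)


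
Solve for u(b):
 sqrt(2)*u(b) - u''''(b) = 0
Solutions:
 u(b) = C1*exp(-2^(1/8)*b) + C2*exp(2^(1/8)*b) + C3*sin(2^(1/8)*b) + C4*cos(2^(1/8)*b)


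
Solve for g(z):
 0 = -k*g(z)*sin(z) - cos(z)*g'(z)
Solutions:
 g(z) = C1*exp(k*log(cos(z)))


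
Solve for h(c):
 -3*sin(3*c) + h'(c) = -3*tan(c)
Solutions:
 h(c) = C1 + 3*log(cos(c)) - cos(3*c)


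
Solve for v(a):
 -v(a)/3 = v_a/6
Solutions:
 v(a) = C1*exp(-2*a)


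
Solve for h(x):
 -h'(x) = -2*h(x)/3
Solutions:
 h(x) = C1*exp(2*x/3)


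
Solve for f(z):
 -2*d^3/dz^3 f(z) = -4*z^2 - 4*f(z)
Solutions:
 f(z) = C3*exp(2^(1/3)*z) - z^2 + (C1*sin(2^(1/3)*sqrt(3)*z/2) + C2*cos(2^(1/3)*sqrt(3)*z/2))*exp(-2^(1/3)*z/2)


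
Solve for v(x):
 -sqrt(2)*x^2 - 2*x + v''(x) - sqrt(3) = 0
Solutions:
 v(x) = C1 + C2*x + sqrt(2)*x^4/12 + x^3/3 + sqrt(3)*x^2/2


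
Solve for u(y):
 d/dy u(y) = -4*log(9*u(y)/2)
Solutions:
 -Integral(1/(-log(_y) - 2*log(3) + log(2)), (_y, u(y)))/4 = C1 - y


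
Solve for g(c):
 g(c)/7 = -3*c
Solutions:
 g(c) = -21*c


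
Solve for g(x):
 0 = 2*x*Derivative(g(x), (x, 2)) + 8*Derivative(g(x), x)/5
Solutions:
 g(x) = C1 + C2*x^(1/5)


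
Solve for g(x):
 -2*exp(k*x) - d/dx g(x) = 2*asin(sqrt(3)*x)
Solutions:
 g(x) = C1 - 2*x*asin(sqrt(3)*x) - 2*sqrt(3)*sqrt(1 - 3*x^2)/3 - 2*Piecewise((exp(k*x)/k, Ne(k, 0)), (x, True))


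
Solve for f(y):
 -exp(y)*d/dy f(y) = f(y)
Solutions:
 f(y) = C1*exp(exp(-y))


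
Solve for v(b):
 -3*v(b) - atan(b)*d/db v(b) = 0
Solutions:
 v(b) = C1*exp(-3*Integral(1/atan(b), b))


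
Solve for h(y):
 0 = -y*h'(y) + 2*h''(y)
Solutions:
 h(y) = C1 + C2*erfi(y/2)


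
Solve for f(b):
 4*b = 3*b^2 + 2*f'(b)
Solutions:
 f(b) = C1 - b^3/2 + b^2


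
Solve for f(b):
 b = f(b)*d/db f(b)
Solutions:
 f(b) = -sqrt(C1 + b^2)
 f(b) = sqrt(C1 + b^2)


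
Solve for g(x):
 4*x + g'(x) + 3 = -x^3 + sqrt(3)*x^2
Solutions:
 g(x) = C1 - x^4/4 + sqrt(3)*x^3/3 - 2*x^2 - 3*x


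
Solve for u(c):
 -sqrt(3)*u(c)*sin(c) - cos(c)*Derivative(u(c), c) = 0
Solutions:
 u(c) = C1*cos(c)^(sqrt(3))


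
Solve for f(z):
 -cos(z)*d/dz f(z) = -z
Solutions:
 f(z) = C1 + Integral(z/cos(z), z)


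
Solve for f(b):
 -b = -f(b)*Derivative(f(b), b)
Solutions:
 f(b) = -sqrt(C1 + b^2)
 f(b) = sqrt(C1 + b^2)


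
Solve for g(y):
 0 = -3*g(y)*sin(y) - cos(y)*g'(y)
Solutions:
 g(y) = C1*cos(y)^3


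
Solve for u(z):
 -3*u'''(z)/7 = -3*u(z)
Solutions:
 u(z) = C3*exp(7^(1/3)*z) + (C1*sin(sqrt(3)*7^(1/3)*z/2) + C2*cos(sqrt(3)*7^(1/3)*z/2))*exp(-7^(1/3)*z/2)


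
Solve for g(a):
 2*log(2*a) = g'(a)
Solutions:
 g(a) = C1 + 2*a*log(a) - 2*a + a*log(4)


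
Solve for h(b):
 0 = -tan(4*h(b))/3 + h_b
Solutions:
 h(b) = -asin(C1*exp(4*b/3))/4 + pi/4
 h(b) = asin(C1*exp(4*b/3))/4


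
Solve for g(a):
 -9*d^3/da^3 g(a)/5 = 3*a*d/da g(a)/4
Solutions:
 g(a) = C1 + Integral(C2*airyai(-90^(1/3)*a/6) + C3*airybi(-90^(1/3)*a/6), a)


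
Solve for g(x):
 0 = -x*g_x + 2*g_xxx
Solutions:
 g(x) = C1 + Integral(C2*airyai(2^(2/3)*x/2) + C3*airybi(2^(2/3)*x/2), x)


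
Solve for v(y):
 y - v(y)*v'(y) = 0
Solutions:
 v(y) = -sqrt(C1 + y^2)
 v(y) = sqrt(C1 + y^2)


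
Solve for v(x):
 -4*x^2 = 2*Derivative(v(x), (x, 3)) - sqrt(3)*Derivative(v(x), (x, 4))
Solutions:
 v(x) = C1 + C2*x + C3*x^2 + C4*exp(2*sqrt(3)*x/3) - x^5/30 - sqrt(3)*x^4/12 - x^3/2


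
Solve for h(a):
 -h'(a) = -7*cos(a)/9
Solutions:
 h(a) = C1 + 7*sin(a)/9


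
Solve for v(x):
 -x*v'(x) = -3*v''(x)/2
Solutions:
 v(x) = C1 + C2*erfi(sqrt(3)*x/3)


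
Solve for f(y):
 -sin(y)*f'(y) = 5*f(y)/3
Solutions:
 f(y) = C1*(cos(y) + 1)^(5/6)/(cos(y) - 1)^(5/6)


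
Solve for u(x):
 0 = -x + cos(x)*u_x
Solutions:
 u(x) = C1 + Integral(x/cos(x), x)


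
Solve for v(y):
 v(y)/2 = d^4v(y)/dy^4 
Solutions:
 v(y) = C1*exp(-2^(3/4)*y/2) + C2*exp(2^(3/4)*y/2) + C3*sin(2^(3/4)*y/2) + C4*cos(2^(3/4)*y/2)


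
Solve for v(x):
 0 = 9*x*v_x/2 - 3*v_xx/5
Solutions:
 v(x) = C1 + C2*erfi(sqrt(15)*x/2)


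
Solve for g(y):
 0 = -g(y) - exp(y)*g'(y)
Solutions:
 g(y) = C1*exp(exp(-y))


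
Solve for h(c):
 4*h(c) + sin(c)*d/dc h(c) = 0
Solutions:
 h(c) = C1*(cos(c)^2 + 2*cos(c) + 1)/(cos(c)^2 - 2*cos(c) + 1)


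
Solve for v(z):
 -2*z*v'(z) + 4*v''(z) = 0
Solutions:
 v(z) = C1 + C2*erfi(z/2)


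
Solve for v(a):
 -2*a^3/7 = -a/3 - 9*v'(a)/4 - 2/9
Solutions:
 v(a) = C1 + 2*a^4/63 - 2*a^2/27 - 8*a/81


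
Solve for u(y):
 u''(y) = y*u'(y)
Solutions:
 u(y) = C1 + C2*erfi(sqrt(2)*y/2)


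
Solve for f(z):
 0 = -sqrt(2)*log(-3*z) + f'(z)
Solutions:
 f(z) = C1 + sqrt(2)*z*log(-z) + sqrt(2)*z*(-1 + log(3))


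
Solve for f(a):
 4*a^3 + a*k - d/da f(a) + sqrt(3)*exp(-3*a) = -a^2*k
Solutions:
 f(a) = C1 + a^4 + a^3*k/3 + a^2*k/2 - sqrt(3)*exp(-3*a)/3


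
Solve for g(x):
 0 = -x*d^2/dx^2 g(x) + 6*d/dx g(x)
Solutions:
 g(x) = C1 + C2*x^7


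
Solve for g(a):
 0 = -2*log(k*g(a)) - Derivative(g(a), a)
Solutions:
 li(k*g(a))/k = C1 - 2*a


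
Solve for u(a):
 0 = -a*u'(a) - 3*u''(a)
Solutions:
 u(a) = C1 + C2*erf(sqrt(6)*a/6)


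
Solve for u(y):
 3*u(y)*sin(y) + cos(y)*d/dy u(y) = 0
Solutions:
 u(y) = C1*cos(y)^3


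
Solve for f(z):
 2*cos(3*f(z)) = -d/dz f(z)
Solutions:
 f(z) = -asin((C1 + exp(12*z))/(C1 - exp(12*z)))/3 + pi/3
 f(z) = asin((C1 + exp(12*z))/(C1 - exp(12*z)))/3


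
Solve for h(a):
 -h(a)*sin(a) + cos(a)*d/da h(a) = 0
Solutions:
 h(a) = C1/cos(a)


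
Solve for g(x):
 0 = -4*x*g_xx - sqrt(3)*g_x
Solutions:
 g(x) = C1 + C2*x^(1 - sqrt(3)/4)


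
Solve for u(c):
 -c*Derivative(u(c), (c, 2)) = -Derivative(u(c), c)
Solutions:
 u(c) = C1 + C2*c^2


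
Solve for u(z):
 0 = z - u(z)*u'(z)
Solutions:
 u(z) = -sqrt(C1 + z^2)
 u(z) = sqrt(C1 + z^2)


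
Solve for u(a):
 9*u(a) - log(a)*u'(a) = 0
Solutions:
 u(a) = C1*exp(9*li(a))


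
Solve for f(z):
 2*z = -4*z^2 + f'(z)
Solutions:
 f(z) = C1 + 4*z^3/3 + z^2


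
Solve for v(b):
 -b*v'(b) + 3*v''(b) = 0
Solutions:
 v(b) = C1 + C2*erfi(sqrt(6)*b/6)


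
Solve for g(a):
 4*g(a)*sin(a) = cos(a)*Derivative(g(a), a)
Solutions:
 g(a) = C1/cos(a)^4


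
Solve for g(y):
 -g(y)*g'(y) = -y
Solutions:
 g(y) = -sqrt(C1 + y^2)
 g(y) = sqrt(C1 + y^2)


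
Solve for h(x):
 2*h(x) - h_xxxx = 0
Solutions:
 h(x) = C1*exp(-2^(1/4)*x) + C2*exp(2^(1/4)*x) + C3*sin(2^(1/4)*x) + C4*cos(2^(1/4)*x)


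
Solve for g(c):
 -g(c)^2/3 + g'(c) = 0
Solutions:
 g(c) = -3/(C1 + c)


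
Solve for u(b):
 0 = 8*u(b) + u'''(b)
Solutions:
 u(b) = C3*exp(-2*b) + (C1*sin(sqrt(3)*b) + C2*cos(sqrt(3)*b))*exp(b)


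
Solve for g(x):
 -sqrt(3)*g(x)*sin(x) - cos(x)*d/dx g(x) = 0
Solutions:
 g(x) = C1*cos(x)^(sqrt(3))


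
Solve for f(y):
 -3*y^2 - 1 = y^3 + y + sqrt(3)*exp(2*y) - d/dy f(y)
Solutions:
 f(y) = C1 + y^4/4 + y^3 + y^2/2 + y + sqrt(3)*exp(2*y)/2


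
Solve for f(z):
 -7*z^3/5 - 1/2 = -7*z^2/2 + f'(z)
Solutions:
 f(z) = C1 - 7*z^4/20 + 7*z^3/6 - z/2


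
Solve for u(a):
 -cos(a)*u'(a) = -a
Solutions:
 u(a) = C1 + Integral(a/cos(a), a)


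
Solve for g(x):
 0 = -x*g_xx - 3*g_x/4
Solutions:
 g(x) = C1 + C2*x^(1/4)


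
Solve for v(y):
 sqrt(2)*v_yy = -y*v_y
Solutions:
 v(y) = C1 + C2*erf(2^(1/4)*y/2)


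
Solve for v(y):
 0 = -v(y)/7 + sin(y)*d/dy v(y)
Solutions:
 v(y) = C1*(cos(y) - 1)^(1/14)/(cos(y) + 1)^(1/14)


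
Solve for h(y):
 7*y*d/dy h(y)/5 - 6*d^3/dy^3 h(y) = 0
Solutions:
 h(y) = C1 + Integral(C2*airyai(30^(2/3)*7^(1/3)*y/30) + C3*airybi(30^(2/3)*7^(1/3)*y/30), y)


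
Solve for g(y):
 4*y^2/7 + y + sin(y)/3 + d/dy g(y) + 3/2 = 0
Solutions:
 g(y) = C1 - 4*y^3/21 - y^2/2 - 3*y/2 + cos(y)/3


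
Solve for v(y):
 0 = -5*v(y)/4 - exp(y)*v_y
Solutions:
 v(y) = C1*exp(5*exp(-y)/4)


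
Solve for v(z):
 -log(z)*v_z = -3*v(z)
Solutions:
 v(z) = C1*exp(3*li(z))


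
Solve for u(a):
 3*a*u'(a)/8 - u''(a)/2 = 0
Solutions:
 u(a) = C1 + C2*erfi(sqrt(6)*a/4)


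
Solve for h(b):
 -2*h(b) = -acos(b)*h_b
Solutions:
 h(b) = C1*exp(2*Integral(1/acos(b), b))


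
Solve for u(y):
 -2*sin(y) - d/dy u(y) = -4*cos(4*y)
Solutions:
 u(y) = C1 + sin(4*y) + 2*cos(y)


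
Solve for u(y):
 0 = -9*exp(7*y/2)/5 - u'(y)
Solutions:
 u(y) = C1 - 18*exp(7*y/2)/35


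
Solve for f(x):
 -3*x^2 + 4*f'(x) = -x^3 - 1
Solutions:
 f(x) = C1 - x^4/16 + x^3/4 - x/4


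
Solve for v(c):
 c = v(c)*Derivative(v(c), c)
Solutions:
 v(c) = -sqrt(C1 + c^2)
 v(c) = sqrt(C1 + c^2)


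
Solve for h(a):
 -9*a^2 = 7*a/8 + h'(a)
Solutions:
 h(a) = C1 - 3*a^3 - 7*a^2/16


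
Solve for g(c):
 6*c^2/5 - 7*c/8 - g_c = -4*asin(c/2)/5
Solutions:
 g(c) = C1 + 2*c^3/5 - 7*c^2/16 + 4*c*asin(c/2)/5 + 4*sqrt(4 - c^2)/5


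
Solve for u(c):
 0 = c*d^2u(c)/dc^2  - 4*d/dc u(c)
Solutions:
 u(c) = C1 + C2*c^5


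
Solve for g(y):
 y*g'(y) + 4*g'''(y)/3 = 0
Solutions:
 g(y) = C1 + Integral(C2*airyai(-6^(1/3)*y/2) + C3*airybi(-6^(1/3)*y/2), y)


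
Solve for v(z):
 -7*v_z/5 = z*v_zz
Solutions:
 v(z) = C1 + C2/z^(2/5)


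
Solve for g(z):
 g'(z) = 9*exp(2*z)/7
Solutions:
 g(z) = C1 + 9*exp(2*z)/14


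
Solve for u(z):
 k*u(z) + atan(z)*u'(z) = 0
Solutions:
 u(z) = C1*exp(-k*Integral(1/atan(z), z))


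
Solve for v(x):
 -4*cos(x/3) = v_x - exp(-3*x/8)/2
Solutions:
 v(x) = C1 - 12*sin(x/3) - 4*exp(-3*x/8)/3


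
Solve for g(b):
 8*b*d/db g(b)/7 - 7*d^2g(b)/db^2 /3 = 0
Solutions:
 g(b) = C1 + C2*erfi(2*sqrt(3)*b/7)


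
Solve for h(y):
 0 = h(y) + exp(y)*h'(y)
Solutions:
 h(y) = C1*exp(exp(-y))


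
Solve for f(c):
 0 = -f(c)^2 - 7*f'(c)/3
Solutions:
 f(c) = 7/(C1 + 3*c)


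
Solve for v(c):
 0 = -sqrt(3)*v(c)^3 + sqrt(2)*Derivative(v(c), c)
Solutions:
 v(c) = -sqrt(-1/(C1 + sqrt(6)*c))
 v(c) = sqrt(-1/(C1 + sqrt(6)*c))


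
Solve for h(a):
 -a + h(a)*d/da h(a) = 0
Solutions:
 h(a) = -sqrt(C1 + a^2)
 h(a) = sqrt(C1 + a^2)


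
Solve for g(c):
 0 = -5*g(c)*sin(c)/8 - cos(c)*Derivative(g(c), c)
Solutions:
 g(c) = C1*cos(c)^(5/8)


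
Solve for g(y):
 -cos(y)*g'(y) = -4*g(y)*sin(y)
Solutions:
 g(y) = C1/cos(y)^4


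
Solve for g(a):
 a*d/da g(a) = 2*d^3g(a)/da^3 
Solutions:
 g(a) = C1 + Integral(C2*airyai(2^(2/3)*a/2) + C3*airybi(2^(2/3)*a/2), a)


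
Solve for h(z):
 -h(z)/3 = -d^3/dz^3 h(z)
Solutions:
 h(z) = C3*exp(3^(2/3)*z/3) + (C1*sin(3^(1/6)*z/2) + C2*cos(3^(1/6)*z/2))*exp(-3^(2/3)*z/6)


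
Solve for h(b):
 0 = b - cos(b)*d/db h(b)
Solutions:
 h(b) = C1 + Integral(b/cos(b), b)


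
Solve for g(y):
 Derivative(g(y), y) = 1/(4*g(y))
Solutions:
 g(y) = -sqrt(C1 + 2*y)/2
 g(y) = sqrt(C1 + 2*y)/2


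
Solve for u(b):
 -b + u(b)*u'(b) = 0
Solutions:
 u(b) = -sqrt(C1 + b^2)
 u(b) = sqrt(C1 + b^2)


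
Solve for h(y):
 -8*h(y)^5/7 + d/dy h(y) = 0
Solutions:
 h(y) = -7^(1/4)*(-1/(C1 + 32*y))^(1/4)
 h(y) = 7^(1/4)*(-1/(C1 + 32*y))^(1/4)
 h(y) = -7^(1/4)*I*(-1/(C1 + 32*y))^(1/4)
 h(y) = 7^(1/4)*I*(-1/(C1 + 32*y))^(1/4)


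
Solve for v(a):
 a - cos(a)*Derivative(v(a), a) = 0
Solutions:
 v(a) = C1 + Integral(a/cos(a), a)


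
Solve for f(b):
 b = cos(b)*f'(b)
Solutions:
 f(b) = C1 + Integral(b/cos(b), b)


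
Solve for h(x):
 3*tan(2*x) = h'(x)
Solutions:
 h(x) = C1 - 3*log(cos(2*x))/2


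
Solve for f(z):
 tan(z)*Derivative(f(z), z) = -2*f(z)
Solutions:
 f(z) = C1/sin(z)^2


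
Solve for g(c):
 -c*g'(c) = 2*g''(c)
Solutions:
 g(c) = C1 + C2*erf(c/2)


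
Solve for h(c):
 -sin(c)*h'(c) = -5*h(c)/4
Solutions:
 h(c) = C1*(cos(c) - 1)^(5/8)/(cos(c) + 1)^(5/8)


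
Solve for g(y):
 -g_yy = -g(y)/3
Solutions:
 g(y) = C1*exp(-sqrt(3)*y/3) + C2*exp(sqrt(3)*y/3)


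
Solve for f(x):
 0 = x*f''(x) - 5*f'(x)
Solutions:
 f(x) = C1 + C2*x^6


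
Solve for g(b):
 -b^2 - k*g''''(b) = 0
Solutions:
 g(b) = C1 + C2*b + C3*b^2 + C4*b^3 - b^6/(360*k)


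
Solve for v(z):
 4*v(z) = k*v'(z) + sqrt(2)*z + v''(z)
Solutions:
 v(z) = C1*exp(z*(-k + sqrt(k^2 + 16))/2) + C2*exp(-z*(k + sqrt(k^2 + 16))/2) + sqrt(2)*k/16 + sqrt(2)*z/4


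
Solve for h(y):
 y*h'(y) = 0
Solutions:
 h(y) = C1


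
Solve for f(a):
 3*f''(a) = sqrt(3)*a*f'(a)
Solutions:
 f(a) = C1 + C2*erfi(sqrt(2)*3^(3/4)*a/6)


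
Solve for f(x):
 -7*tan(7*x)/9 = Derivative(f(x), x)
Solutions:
 f(x) = C1 + log(cos(7*x))/9


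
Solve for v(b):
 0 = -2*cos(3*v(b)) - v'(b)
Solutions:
 v(b) = -asin((C1 + exp(12*b))/(C1 - exp(12*b)))/3 + pi/3
 v(b) = asin((C1 + exp(12*b))/(C1 - exp(12*b)))/3


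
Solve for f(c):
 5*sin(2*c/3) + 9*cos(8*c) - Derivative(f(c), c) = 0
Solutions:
 f(c) = C1 + 9*sin(8*c)/8 - 15*cos(2*c/3)/2


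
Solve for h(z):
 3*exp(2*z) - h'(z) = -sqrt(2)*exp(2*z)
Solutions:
 h(z) = C1 + sqrt(2)*exp(2*z)/2 + 3*exp(2*z)/2


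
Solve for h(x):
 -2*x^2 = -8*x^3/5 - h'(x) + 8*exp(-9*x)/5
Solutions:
 h(x) = C1 - 2*x^4/5 + 2*x^3/3 - 8*exp(-9*x)/45


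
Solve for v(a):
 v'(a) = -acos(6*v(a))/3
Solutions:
 Integral(1/acos(6*_y), (_y, v(a))) = C1 - a/3


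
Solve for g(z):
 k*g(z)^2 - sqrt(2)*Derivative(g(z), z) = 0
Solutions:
 g(z) = -2/(C1 + sqrt(2)*k*z)


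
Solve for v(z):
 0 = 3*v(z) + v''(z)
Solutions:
 v(z) = C1*sin(sqrt(3)*z) + C2*cos(sqrt(3)*z)


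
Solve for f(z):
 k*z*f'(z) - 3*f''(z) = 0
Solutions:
 f(z) = Piecewise((-sqrt(6)*sqrt(pi)*C1*erf(sqrt(6)*z*sqrt(-k)/6)/(2*sqrt(-k)) - C2, (k > 0) | (k < 0)), (-C1*z - C2, True))


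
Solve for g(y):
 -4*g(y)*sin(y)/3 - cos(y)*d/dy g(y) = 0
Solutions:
 g(y) = C1*cos(y)^(4/3)


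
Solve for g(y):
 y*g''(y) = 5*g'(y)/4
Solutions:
 g(y) = C1 + C2*y^(9/4)


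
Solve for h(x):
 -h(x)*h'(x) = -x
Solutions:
 h(x) = -sqrt(C1 + x^2)
 h(x) = sqrt(C1 + x^2)


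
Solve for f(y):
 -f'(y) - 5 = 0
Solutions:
 f(y) = C1 - 5*y


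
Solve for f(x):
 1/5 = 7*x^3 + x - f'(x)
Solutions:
 f(x) = C1 + 7*x^4/4 + x^2/2 - x/5


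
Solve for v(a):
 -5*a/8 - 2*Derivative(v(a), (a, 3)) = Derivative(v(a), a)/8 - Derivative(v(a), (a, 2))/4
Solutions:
 v(a) = C1 - 5*a^2/2 - 10*a + (C2*sin(sqrt(15)*a/16) + C3*cos(sqrt(15)*a/16))*exp(a/16)


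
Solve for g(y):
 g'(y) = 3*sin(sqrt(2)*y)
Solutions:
 g(y) = C1 - 3*sqrt(2)*cos(sqrt(2)*y)/2


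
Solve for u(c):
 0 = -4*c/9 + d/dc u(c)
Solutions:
 u(c) = C1 + 2*c^2/9


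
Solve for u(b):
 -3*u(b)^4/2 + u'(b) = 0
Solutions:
 u(b) = 2^(1/3)*(-1/(C1 + 9*b))^(1/3)
 u(b) = 2^(1/3)*(-1/(C1 + 3*b))^(1/3)*(-3^(2/3) - 3*3^(1/6)*I)/6
 u(b) = 2^(1/3)*(-1/(C1 + 3*b))^(1/3)*(-3^(2/3) + 3*3^(1/6)*I)/6


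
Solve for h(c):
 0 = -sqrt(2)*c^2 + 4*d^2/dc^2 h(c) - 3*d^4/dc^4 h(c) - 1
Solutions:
 h(c) = C1 + C2*c + C3*exp(-2*sqrt(3)*c/3) + C4*exp(2*sqrt(3)*c/3) + sqrt(2)*c^4/48 + c^2*(2 + 3*sqrt(2))/16


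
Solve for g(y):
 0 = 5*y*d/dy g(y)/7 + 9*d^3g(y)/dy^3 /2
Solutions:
 g(y) = C1 + Integral(C2*airyai(-1470^(1/3)*y/21) + C3*airybi(-1470^(1/3)*y/21), y)


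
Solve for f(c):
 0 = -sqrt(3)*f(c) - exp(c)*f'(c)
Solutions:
 f(c) = C1*exp(sqrt(3)*exp(-c))


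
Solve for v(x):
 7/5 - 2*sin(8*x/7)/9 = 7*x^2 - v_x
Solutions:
 v(x) = C1 + 7*x^3/3 - 7*x/5 - 7*cos(8*x/7)/36


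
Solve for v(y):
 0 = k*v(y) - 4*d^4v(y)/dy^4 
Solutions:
 v(y) = C1*exp(-sqrt(2)*k^(1/4)*y/2) + C2*exp(sqrt(2)*k^(1/4)*y/2) + C3*exp(-sqrt(2)*I*k^(1/4)*y/2) + C4*exp(sqrt(2)*I*k^(1/4)*y/2)


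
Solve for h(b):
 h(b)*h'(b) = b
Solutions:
 h(b) = -sqrt(C1 + b^2)
 h(b) = sqrt(C1 + b^2)


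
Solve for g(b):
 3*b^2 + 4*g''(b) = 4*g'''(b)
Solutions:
 g(b) = C1 + C2*b + C3*exp(b) - b^4/16 - b^3/4 - 3*b^2/4


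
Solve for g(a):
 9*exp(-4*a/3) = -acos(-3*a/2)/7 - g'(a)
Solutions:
 g(a) = C1 - a*acos(-3*a/2)/7 - sqrt(4 - 9*a^2)/21 + 27*exp(-4*a/3)/4


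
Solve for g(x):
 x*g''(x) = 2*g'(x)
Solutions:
 g(x) = C1 + C2*x^3


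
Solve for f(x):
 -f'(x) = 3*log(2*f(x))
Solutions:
 Integral(1/(log(_y) + log(2)), (_y, f(x)))/3 = C1 - x


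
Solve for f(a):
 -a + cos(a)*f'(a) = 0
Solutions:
 f(a) = C1 + Integral(a/cos(a), a)


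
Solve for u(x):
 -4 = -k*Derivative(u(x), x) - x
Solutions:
 u(x) = C1 - x^2/(2*k) + 4*x/k


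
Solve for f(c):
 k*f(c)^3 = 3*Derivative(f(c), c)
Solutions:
 f(c) = -sqrt(6)*sqrt(-1/(C1 + c*k))/2
 f(c) = sqrt(6)*sqrt(-1/(C1 + c*k))/2


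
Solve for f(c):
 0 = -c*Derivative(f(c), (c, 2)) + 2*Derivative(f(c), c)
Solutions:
 f(c) = C1 + C2*c^3


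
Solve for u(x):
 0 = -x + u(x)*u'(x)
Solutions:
 u(x) = -sqrt(C1 + x^2)
 u(x) = sqrt(C1 + x^2)


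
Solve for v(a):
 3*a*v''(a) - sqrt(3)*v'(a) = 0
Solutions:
 v(a) = C1 + C2*a^(sqrt(3)/3 + 1)


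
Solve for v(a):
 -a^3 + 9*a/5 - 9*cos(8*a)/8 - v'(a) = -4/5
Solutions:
 v(a) = C1 - a^4/4 + 9*a^2/10 + 4*a/5 - 9*sin(8*a)/64


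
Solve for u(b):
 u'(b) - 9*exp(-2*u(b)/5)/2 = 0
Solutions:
 u(b) = 5*log(-sqrt(C1 + 9*b)) - 5*log(5)/2
 u(b) = 5*log(C1 + 9*b)/2 - 5*log(5)/2


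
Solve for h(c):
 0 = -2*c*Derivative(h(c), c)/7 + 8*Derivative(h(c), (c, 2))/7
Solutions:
 h(c) = C1 + C2*erfi(sqrt(2)*c/4)
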